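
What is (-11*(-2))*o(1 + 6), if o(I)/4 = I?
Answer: 616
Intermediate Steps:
o(I) = 4*I
(-11*(-2))*o(1 + 6) = (-11*(-2))*(4*(1 + 6)) = 22*(4*7) = 22*28 = 616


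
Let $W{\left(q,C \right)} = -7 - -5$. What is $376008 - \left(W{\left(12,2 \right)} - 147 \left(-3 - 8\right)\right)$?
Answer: $374393$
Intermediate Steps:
$W{\left(q,C \right)} = -2$ ($W{\left(q,C \right)} = -7 + 5 = -2$)
$376008 - \left(W{\left(12,2 \right)} - 147 \left(-3 - 8\right)\right) = 376008 - \left(-2 - 147 \left(-3 - 8\right)\right) = 376008 - \left(-2 - -1617\right) = 376008 - \left(-2 + 1617\right) = 376008 - 1615 = 374393$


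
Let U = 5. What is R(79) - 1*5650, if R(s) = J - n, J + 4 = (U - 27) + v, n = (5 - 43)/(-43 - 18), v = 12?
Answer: -345542/61 ≈ -5664.6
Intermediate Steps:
n = 38/61 (n = -38/(-61) = -38*(-1/61) = 38/61 ≈ 0.62295)
J = -14 (J = -4 + ((5 - 27) + 12) = -4 + (-22 + 12) = -4 - 10 = -14)
R(s) = -892/61 (R(s) = -14 - 1*38/61 = -14 - 38/61 = -892/61)
R(79) - 1*5650 = -892/61 - 1*5650 = -892/61 - 5650 = -345542/61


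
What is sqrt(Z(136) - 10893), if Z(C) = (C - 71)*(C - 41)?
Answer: I*sqrt(4718) ≈ 68.688*I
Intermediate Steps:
Z(C) = (-71 + C)*(-41 + C)
sqrt(Z(136) - 10893) = sqrt((2911 + 136**2 - 112*136) - 10893) = sqrt((2911 + 18496 - 15232) - 10893) = sqrt(6175 - 10893) = sqrt(-4718) = I*sqrt(4718)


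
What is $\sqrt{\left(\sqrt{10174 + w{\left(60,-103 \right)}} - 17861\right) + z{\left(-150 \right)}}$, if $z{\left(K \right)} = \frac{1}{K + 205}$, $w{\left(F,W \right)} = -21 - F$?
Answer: $\frac{\sqrt{-54029470 + 3025 \sqrt{10093}}}{55} \approx 133.27 i$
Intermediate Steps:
$z{\left(K \right)} = \frac{1}{205 + K}$
$\sqrt{\left(\sqrt{10174 + w{\left(60,-103 \right)}} - 17861\right) + z{\left(-150 \right)}} = \sqrt{\left(\sqrt{10174 - 81} - 17861\right) + \frac{1}{205 - 150}} = \sqrt{\left(\sqrt{10174 - 81} - 17861\right) + \frac{1}{55}} = \sqrt{\left(\sqrt{10093} - 17861\right) + \frac{1}{55}} = \sqrt{\left(-17861 + \sqrt{10093}\right) + \frac{1}{55}} = \sqrt{- \frac{982354}{55} + \sqrt{10093}}$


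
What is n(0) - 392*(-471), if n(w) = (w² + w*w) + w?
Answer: 184632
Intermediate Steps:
n(w) = w + 2*w² (n(w) = (w² + w²) + w = 2*w² + w = w + 2*w²)
n(0) - 392*(-471) = 0*(1 + 2*0) - 392*(-471) = 0*(1 + 0) + 184632 = 0*1 + 184632 = 0 + 184632 = 184632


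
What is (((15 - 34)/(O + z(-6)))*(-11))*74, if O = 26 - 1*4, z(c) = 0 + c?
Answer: 7733/8 ≈ 966.63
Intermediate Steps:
z(c) = c
O = 22 (O = 26 - 4 = 22)
(((15 - 34)/(O + z(-6)))*(-11))*74 = (((15 - 34)/(22 - 6))*(-11))*74 = (-19/16*(-11))*74 = (-19*1/16*(-11))*74 = -19/16*(-11)*74 = (209/16)*74 = 7733/8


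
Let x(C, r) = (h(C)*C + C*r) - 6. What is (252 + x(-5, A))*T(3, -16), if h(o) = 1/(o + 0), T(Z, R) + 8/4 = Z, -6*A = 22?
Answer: 796/3 ≈ 265.33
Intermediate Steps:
A = -11/3 (A = -1/6*22 = -11/3 ≈ -3.6667)
T(Z, R) = -2 + Z
h(o) = 1/o
x(C, r) = -5 + C*r (x(C, r) = (C/C + C*r) - 6 = (1 + C*r) - 6 = -5 + C*r)
(252 + x(-5, A))*T(3, -16) = (252 + (-5 - 5*(-11/3)))*(-2 + 3) = (252 + (-5 + 55/3))*1 = (252 + 40/3)*1 = (796/3)*1 = 796/3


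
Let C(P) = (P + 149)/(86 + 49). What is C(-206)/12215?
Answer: -19/549675 ≈ -3.4566e-5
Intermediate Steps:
C(P) = 149/135 + P/135 (C(P) = (149 + P)/135 = (149 + P)*(1/135) = 149/135 + P/135)
C(-206)/12215 = (149/135 + (1/135)*(-206))/12215 = (149/135 - 206/135)*(1/12215) = -19/45*1/12215 = -19/549675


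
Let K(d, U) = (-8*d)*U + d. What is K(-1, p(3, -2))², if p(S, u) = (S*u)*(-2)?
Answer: 9025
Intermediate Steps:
p(S, u) = -2*S*u
K(d, U) = d - 8*U*d (K(d, U) = -8*U*d + d = d - 8*U*d)
K(-1, p(3, -2))² = (-(1 - (-16)*3*(-2)))² = (-(1 - 8*12))² = (-(1 - 96))² = (-1*(-95))² = 95² = 9025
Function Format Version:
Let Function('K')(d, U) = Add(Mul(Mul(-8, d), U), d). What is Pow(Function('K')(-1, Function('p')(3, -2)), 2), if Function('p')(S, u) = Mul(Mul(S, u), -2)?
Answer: 9025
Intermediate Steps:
Function('p')(S, u) = Mul(-2, S, u)
Function('K')(d, U) = Add(d, Mul(-8, U, d)) (Function('K')(d, U) = Add(Mul(-8, U, d), d) = Add(d, Mul(-8, U, d)))
Pow(Function('K')(-1, Function('p')(3, -2)), 2) = Pow(Mul(-1, Add(1, Mul(-8, Mul(-2, 3, -2)))), 2) = Pow(Mul(-1, Add(1, Mul(-8, 12))), 2) = Pow(Mul(-1, Add(1, -96)), 2) = Pow(Mul(-1, -95), 2) = Pow(95, 2) = 9025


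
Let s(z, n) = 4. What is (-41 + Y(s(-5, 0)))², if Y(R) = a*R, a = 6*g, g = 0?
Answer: 1681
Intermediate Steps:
a = 0 (a = 6*0 = 0)
Y(R) = 0 (Y(R) = 0*R = 0)
(-41 + Y(s(-5, 0)))² = (-41 + 0)² = (-41)² = 1681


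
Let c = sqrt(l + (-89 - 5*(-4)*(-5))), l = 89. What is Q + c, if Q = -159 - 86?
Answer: -245 + 10*I ≈ -245.0 + 10.0*I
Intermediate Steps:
c = 10*I (c = sqrt(89 + (-89 - 5*(-4)*(-5))) = sqrt(89 + (-89 + 20*(-5))) = sqrt(89 + (-89 - 100)) = sqrt(89 - 189) = sqrt(-100) = 10*I ≈ 10.0*I)
Q = -245
Q + c = -245 + 10*I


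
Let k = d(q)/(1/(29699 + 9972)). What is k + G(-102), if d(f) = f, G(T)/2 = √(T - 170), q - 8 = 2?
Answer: 396710 + 8*I*√17 ≈ 3.9671e+5 + 32.985*I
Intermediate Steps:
q = 10 (q = 8 + 2 = 10)
G(T) = 2*√(-170 + T) (G(T) = 2*√(T - 170) = 2*√(-170 + T))
k = 396710 (k = 10/(1/(29699 + 9972)) = 10/(1/39671) = 10*39671 = 396710)
k + G(-102) = 396710 + 2*√(-170 - 102) = 396710 + 2*√(-272) = 396710 + 2*(4*I*√17) = 396710 + 8*I*√17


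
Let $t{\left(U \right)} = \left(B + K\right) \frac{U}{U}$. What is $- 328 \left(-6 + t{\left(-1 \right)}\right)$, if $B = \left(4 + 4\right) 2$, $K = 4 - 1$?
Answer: $-4264$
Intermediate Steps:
$K = 3$ ($K = 4 - 1 = 3$)
$B = 16$ ($B = 8 \cdot 2 = 16$)
$t{\left(U \right)} = 19$ ($t{\left(U \right)} = \left(16 + 3\right) \frac{U}{U} = 19 \cdot 1 = 19$)
$- 328 \left(-6 + t{\left(-1 \right)}\right) = - 328 \left(-6 + 19\right) = \left(-328\right) 13 = -4264$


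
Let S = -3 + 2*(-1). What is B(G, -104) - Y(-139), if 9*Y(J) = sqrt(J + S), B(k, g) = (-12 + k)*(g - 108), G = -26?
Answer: 8056 - 4*I/3 ≈ 8056.0 - 1.3333*I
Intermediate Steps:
S = -5 (S = -3 - 2 = -5)
B(k, g) = (-108 + g)*(-12 + k) (B(k, g) = (-12 + k)*(-108 + g) = (-108 + g)*(-12 + k))
Y(J) = sqrt(-5 + J)/9 (Y(J) = sqrt(J - 5)/9 = sqrt(-5 + J)/9)
B(G, -104) - Y(-139) = (1296 - 108*(-26) - 12*(-104) - 104*(-26)) - sqrt(-5 - 139)/9 = (1296 + 2808 + 1248 + 2704) - sqrt(-144)/9 = 8056 - 12*I/9 = 8056 - 4*I/3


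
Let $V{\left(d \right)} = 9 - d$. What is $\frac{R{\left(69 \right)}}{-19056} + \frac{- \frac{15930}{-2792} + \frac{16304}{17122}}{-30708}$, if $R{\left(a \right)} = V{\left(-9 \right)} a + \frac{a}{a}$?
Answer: $- \frac{4767629258261}{72848725541928} \approx -0.065446$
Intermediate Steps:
$R{\left(a \right)} = 1 + 18 a$ ($R{\left(a \right)} = \left(9 - -9\right) a + \frac{a}{a} = \left(9 + 9\right) a + 1 = 18 a + 1 = 1 + 18 a$)
$\frac{R{\left(69 \right)}}{-19056} + \frac{- \frac{15930}{-2792} + \frac{16304}{17122}}{-30708} = \frac{1 + 18 \cdot 69}{-19056} + \frac{- \frac{15930}{-2792} + \frac{16304}{17122}}{-30708} = \left(1 + 1242\right) \left(- \frac{1}{19056}\right) + \left(\left(-15930\right) \left(- \frac{1}{2792}\right) + 16304 \cdot \frac{1}{17122}\right) \left(- \frac{1}{30708}\right) = 1243 \left(- \frac{1}{19056}\right) + \left(\frac{7965}{1396} + \frac{8152}{8561}\right) \left(- \frac{1}{30708}\right) = - \frac{1243}{19056} + \frac{79568557}{11951156} \left(- \frac{1}{30708}\right) = - \frac{1243}{19056} - \frac{79568557}{366996098448} = - \frac{4767629258261}{72848725541928}$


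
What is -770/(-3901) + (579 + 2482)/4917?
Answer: 15727051/19181217 ≈ 0.81992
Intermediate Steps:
-770/(-3901) + (579 + 2482)/4917 = -770*(-1/3901) + 3061*(1/4917) = 770/3901 + 3061/4917 = 15727051/19181217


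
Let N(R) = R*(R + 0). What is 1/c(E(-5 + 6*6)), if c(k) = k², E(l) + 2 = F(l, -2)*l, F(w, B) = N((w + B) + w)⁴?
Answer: 1/27110866210652139172761600000004 ≈ 3.6886e-32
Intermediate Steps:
N(R) = R² (N(R) = R*R = R²)
F(w, B) = (B + 2*w)⁸ (F(w, B) = (((w + B) + w)²)⁴ = (((B + w) + w)²)⁴ = ((B + 2*w)²)⁴ = (B + 2*w)⁸)
E(l) = -2 + l*(-2 + 2*l)⁸ (E(l) = -2 + (-2 + 2*l)⁸*l = -2 + l*(-2 + 2*l)⁸)
1/c(E(-5 + 6*6)) = 1/((-2 + 256*(-5 + 6*6)*(-1 + (-5 + 6*6))⁸)²) = 1/((-2 + 256*(-5 + 36)*(-1 + (-5 + 36))⁸)²) = 1/((-2 + 256*31*(-1 + 31)⁸)²) = 1/((-2 + 256*31*30⁸)²) = 1/((-2 + 256*31*656100000000)²) = 1/((-2 + 5206809600000000)²) = 1/(5206809599999998²) = 1/27110866210652139172761600000004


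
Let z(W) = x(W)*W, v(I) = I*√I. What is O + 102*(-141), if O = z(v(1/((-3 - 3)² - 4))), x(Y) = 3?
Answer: -14382 + 3*√2/256 ≈ -14382.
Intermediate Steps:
v(I) = I^(3/2)
z(W) = 3*W
O = 3*√2/256 (O = 3*(1/((-3 - 3)² - 4))^(3/2) = 3*(1/((-6)² - 4))^(3/2) = 3*(1/(36 - 4))^(3/2) = 3*(1/32)^(3/2) = 3*(√2/256) = 3*√2/256 ≈ 0.016573)
O + 102*(-141) = 3*√2/256 + 102*(-141) = 3*√2/256 - 14382 = -14382 + 3*√2/256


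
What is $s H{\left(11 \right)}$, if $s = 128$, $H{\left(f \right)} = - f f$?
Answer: $-15488$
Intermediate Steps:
$H{\left(f \right)} = - f^{2}$
$s H{\left(11 \right)} = 128 \left(- 11^{2}\right) = 128 \left(\left(-1\right) 121\right) = 128 \left(-121\right) = -15488$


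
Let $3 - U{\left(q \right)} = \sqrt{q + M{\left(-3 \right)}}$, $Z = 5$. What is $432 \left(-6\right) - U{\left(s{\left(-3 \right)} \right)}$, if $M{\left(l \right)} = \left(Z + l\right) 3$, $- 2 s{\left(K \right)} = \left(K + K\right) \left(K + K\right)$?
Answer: $-2595 + 2 i \sqrt{3} \approx -2595.0 + 3.4641 i$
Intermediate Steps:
$s{\left(K \right)} = - 2 K^{2}$ ($s{\left(K \right)} = - \frac{\left(K + K\right) \left(K + K\right)}{2} = - \frac{2 K 2 K}{2} = - \frac{4 K^{2}}{2} = - 2 K^{2}$)
$M{\left(l \right)} = 15 + 3 l$ ($M{\left(l \right)} = \left(5 + l\right) 3 = 15 + 3 l$)
$U{\left(q \right)} = 3 - \sqrt{6 + q}$ ($U{\left(q \right)} = 3 - \sqrt{q + \left(15 + 3 \left(-3\right)\right)} = 3 - \sqrt{q + \left(15 - 9\right)} = 3 - \sqrt{q + 6} = 3 - \sqrt{6 + q}$)
$432 \left(-6\right) - U{\left(s{\left(-3 \right)} \right)} = 432 \left(-6\right) - \left(3 - \sqrt{6 - 2 \left(-3\right)^{2}}\right) = -2592 - \left(3 - \sqrt{6 - 18}\right) = -2592 - \left(3 - \sqrt{-12}\right) = -2592 - \left(3 - 2 i \sqrt{3}\right) = -2595 + 2 i \sqrt{3}$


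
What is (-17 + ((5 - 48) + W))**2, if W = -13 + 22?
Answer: 2601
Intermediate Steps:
W = 9
(-17 + ((5 - 48) + W))**2 = (-17 + ((5 - 48) + 9))**2 = (-17 + (-43 + 9))**2 = (-17 - 34)**2 = (-51)**2 = 2601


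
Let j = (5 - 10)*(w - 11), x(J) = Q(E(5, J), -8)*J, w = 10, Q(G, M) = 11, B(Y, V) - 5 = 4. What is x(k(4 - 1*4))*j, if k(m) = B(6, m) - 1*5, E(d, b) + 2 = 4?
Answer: 220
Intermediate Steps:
B(Y, V) = 9 (B(Y, V) = 5 + 4 = 9)
E(d, b) = 2 (E(d, b) = -2 + 4 = 2)
k(m) = 4 (k(m) = 9 - 1*5 = 9 - 5 = 4)
x(J) = 11*J
j = 5 (j = (5 - 10)*(10 - 11) = -5*(-1) = 5)
x(k(4 - 1*4))*j = (11*4)*5 = 44*5 = 220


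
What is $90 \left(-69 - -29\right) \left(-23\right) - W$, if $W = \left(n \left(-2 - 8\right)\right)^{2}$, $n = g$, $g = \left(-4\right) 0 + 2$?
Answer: $82400$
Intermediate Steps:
$g = 2$ ($g = 0 + 2 = 2$)
$n = 2$
$W = 400$ ($W = \left(2 \left(-2 - 8\right)\right)^{2} = \left(2 \left(-10\right)\right)^{2} = \left(-20\right)^{2} = 400$)
$90 \left(-69 - -29\right) \left(-23\right) - W = 90 \left(-69 - -29\right) \left(-23\right) - 400 = 90 \left(-69 + 29\right) \left(-23\right) - 400 = 90 \left(-40\right) \left(-23\right) - 400 = \left(-3600\right) \left(-23\right) - 400 = 82800 - 400 = 82400$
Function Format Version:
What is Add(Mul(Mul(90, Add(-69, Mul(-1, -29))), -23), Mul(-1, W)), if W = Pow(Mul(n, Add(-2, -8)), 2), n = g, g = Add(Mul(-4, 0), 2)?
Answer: 82400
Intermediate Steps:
g = 2 (g = Add(0, 2) = 2)
n = 2
W = 400 (W = Pow(Mul(2, Add(-2, -8)), 2) = Pow(Mul(2, -10), 2) = Pow(-20, 2) = 400)
Add(Mul(Mul(90, Add(-69, Mul(-1, -29))), -23), Mul(-1, W)) = Add(Mul(Mul(90, Add(-69, Mul(-1, -29))), -23), Mul(-1, 400)) = Add(Mul(Mul(90, Add(-69, 29)), -23), -400) = Add(Mul(Mul(90, -40), -23), -400) = Add(Mul(-3600, -23), -400) = Add(82800, -400) = 82400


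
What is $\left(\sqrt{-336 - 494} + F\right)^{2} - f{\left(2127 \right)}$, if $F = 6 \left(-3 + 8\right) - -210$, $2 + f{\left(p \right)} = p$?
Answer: $54645 + 480 i \sqrt{830} \approx 54645.0 + 13829.0 i$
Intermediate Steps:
$f{\left(p \right)} = -2 + p$
$F = 240$ ($F = 6 \cdot 5 + 210 = 30 + 210 = 240$)
$\left(\sqrt{-336 - 494} + F\right)^{2} - f{\left(2127 \right)} = \left(\sqrt{-336 - 494} + 240\right)^{2} - \left(-2 + 2127\right) = \left(\sqrt{-830} + 240\right)^{2} - 2125 = \left(i \sqrt{830} + 240\right)^{2} - 2125 = \left(240 + i \sqrt{830}\right)^{2} - 2125 = -2125 + \left(240 + i \sqrt{830}\right)^{2}$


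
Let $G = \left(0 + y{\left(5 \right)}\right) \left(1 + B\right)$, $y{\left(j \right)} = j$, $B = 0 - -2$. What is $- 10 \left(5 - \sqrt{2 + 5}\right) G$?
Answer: $-750 + 150 \sqrt{7} \approx -353.14$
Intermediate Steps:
$B = 2$ ($B = 0 + 2 = 2$)
$G = 15$ ($G = \left(0 + 5\right) \left(1 + 2\right) = 5 \cdot 3 = 15$)
$- 10 \left(5 - \sqrt{2 + 5}\right) G = - 10 \left(5 - \sqrt{2 + 5}\right) 15 = - 10 \left(5 - \sqrt{7}\right) 15 = \left(-50 + 10 \sqrt{7}\right) 15 = -750 + 150 \sqrt{7}$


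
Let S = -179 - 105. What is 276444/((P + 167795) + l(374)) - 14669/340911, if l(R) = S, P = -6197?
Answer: 45938242709/27496858527 ≈ 1.6707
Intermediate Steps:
S = -284
l(R) = -284
276444/((P + 167795) + l(374)) - 14669/340911 = 276444/((-6197 + 167795) - 284) - 14669/340911 = 276444/(161598 - 284) - 14669*1/340911 = 276444/161314 - 14669/340911 = 276444*(1/161314) - 14669/340911 = 138222/80657 - 14669/340911 = 45938242709/27496858527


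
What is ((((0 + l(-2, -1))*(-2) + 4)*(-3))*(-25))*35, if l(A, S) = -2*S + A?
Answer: 10500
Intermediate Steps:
l(A, S) = A - 2*S
((((0 + l(-2, -1))*(-2) + 4)*(-3))*(-25))*35 = ((((0 + (-2 - 2*(-1)))*(-2) + 4)*(-3))*(-25))*35 = ((((0 + (-2 + 2))*(-2) + 4)*(-3))*(-25))*35 = ((((0 + 0)*(-2) + 4)*(-3))*(-25))*35 = (((0*(-2) + 4)*(-3))*(-25))*35 = (((0 + 4)*(-3))*(-25))*35 = ((4*(-3))*(-25))*35 = -12*(-25)*35 = 300*35 = 10500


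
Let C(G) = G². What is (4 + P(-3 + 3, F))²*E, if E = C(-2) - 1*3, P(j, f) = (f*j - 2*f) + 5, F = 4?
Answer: 1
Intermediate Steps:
P(j, f) = 5 - 2*f + f*j (P(j, f) = (-2*f + f*j) + 5 = 5 - 2*f + f*j)
E = 1 (E = (-2)² - 1*3 = 4 - 3 = 1)
(4 + P(-3 + 3, F))²*E = (4 + (5 - 2*4 + 4*(-3 + 3)))²*1 = (4 + (5 - 8 + 4*0))²*1 = (4 + (5 - 8 + 0))²*1 = (4 - 3)²*1 = 1²*1 = 1*1 = 1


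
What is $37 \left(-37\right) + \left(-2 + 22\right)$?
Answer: $-1349$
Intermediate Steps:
$37 \left(-37\right) + \left(-2 + 22\right) = -1369 + 20 = -1349$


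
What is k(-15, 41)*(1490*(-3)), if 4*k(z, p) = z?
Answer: 33525/2 ≈ 16763.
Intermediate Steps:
k(z, p) = z/4
k(-15, 41)*(1490*(-3)) = ((1/4)*(-15))*(1490*(-3)) = -15/4*(-4470) = 33525/2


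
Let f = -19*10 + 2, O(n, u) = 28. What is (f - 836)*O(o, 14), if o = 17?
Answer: -28672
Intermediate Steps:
f = -188 (f = -190 + 2 = -188)
(f - 836)*O(o, 14) = (-188 - 836)*28 = -1024*28 = -28672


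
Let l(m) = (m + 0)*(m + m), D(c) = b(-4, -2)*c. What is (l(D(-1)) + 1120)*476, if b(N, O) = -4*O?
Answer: 594048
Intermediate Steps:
D(c) = 8*c (D(c) = (-4*(-2))*c = 8*c)
l(m) = 2*m² (l(m) = m*(2*m) = 2*m²)
(l(D(-1)) + 1120)*476 = (2*(8*(-1))² + 1120)*476 = (2*(-8)² + 1120)*476 = (2*64 + 1120)*476 = (128 + 1120)*476 = 1248*476 = 594048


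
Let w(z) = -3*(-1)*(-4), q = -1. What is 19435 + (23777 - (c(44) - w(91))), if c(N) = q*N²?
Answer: 45136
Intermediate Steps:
w(z) = -12 (w(z) = 3*(-4) = -12)
c(N) = -N²
19435 + (23777 - (c(44) - w(91))) = 19435 + (23777 - (-1*44² - 1*(-12))) = 19435 + (23777 - (-1*1936 + 12)) = 19435 + (23777 - (-1936 + 12)) = 19435 + (23777 - 1*(-1924)) = 19435 + (23777 + 1924) = 19435 + 25701 = 45136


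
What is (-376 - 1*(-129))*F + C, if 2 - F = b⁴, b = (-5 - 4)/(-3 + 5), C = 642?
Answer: 1622935/16 ≈ 1.0143e+5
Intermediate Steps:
b = -9/2 ≈ -4.5000
F = -6529/16 (F = 2 - (-9/2)⁴ = 2 - 1*6561/16 = 2 - 6561/16 = -6529/16 ≈ -408.06)
(-376 - 1*(-129))*F + C = (-376 - 1*(-129))*(-6529/16) + 642 = (-376 + 129)*(-6529/16) + 642 = -247*(-6529/16) + 642 = 1612663/16 + 642 = 1622935/16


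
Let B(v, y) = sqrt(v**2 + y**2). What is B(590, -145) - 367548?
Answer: -367548 + 5*sqrt(14765) ≈ -3.6694e+5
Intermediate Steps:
B(590, -145) - 367548 = sqrt(590**2 + (-145)**2) - 367548 = sqrt(348100 + 21025) - 367548 = sqrt(369125) - 367548 = 5*sqrt(14765) - 367548 = -367548 + 5*sqrt(14765)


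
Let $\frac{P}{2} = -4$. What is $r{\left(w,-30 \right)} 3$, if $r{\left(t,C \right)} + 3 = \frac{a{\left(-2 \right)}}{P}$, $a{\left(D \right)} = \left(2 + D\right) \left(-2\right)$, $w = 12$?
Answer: $-9$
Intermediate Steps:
$P = -8$ ($P = 2 \left(-4\right) = -8$)
$a{\left(D \right)} = -4 - 2 D$
$r{\left(t,C \right)} = -3$ ($r{\left(t,C \right)} = -3 + \frac{-4 - -4}{-8} = -3 + \left(-4 + 4\right) \left(- \frac{1}{8}\right) = -3 + 0 \left(- \frac{1}{8}\right) = -3 + 0 = -3$)
$r{\left(w,-30 \right)} 3 = \left(-3\right) 3 = -9$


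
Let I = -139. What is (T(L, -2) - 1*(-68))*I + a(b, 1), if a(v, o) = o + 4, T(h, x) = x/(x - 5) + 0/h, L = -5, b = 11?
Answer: -66407/7 ≈ -9486.7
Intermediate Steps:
T(h, x) = x/(-5 + x) (T(h, x) = x/(-5 + x) + 0 = x/(-5 + x))
a(v, o) = 4 + o
(T(L, -2) - 1*(-68))*I + a(b, 1) = (-2/(-5 - 2) - 1*(-68))*(-139) + (4 + 1) = (-2/(-7) + 68)*(-139) + 5 = (-2*(-1/7) + 68)*(-139) + 5 = (2/7 + 68)*(-139) + 5 = (478/7)*(-139) + 5 = -66442/7 + 5 = -66407/7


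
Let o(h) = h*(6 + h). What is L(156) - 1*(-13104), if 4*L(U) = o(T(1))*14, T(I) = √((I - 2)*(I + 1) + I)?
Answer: 26201/2 + 21*I ≈ 13101.0 + 21.0*I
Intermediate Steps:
T(I) = √(I + (1 + I)*(-2 + I)) (T(I) = √((-2 + I)*(1 + I) + I) = √((1 + I)*(-2 + I) + I) = √(I + (1 + I)*(-2 + I)))
L(U) = 7*I*(6 + I)/2 (L(U) = ((√(-2 + 1²)*(6 + √(-2 + 1²)))*14)/4 = ((√(-2 + 1)*(6 + √(-2 + 1)))*14)/4 = ((√(-1)*(6 + √(-1)))*14)/4 = ((I*(6 + I))*14)/4 = (14*I*(6 + I))/4 = 7*I*(6 + I)/2)
L(156) - 1*(-13104) = (-7/2 + 21*I) - 1*(-13104) = (-7/2 + 21*I) + 13104 = 26201/2 + 21*I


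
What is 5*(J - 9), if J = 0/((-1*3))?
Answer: -45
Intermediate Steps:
J = 0 (J = 0/(-3) = 0*(-⅓) = 0)
5*(J - 9) = 5*(0 - 9) = 5*(-9) = -45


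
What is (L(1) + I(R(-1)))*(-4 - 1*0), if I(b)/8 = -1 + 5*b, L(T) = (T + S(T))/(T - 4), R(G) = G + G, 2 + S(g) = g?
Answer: 352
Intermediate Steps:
S(g) = -2 + g
R(G) = 2*G
L(T) = (-2 + 2*T)/(-4 + T) (L(T) = (T + (-2 + T))/(T - 4) = (-2 + 2*T)/(-4 + T))
I(b) = -8 + 40*b (I(b) = 8*(-1 + 5*b) = -8 + 40*b)
(L(1) + I(R(-1)))*(-4 - 1*0) = (2*(-1 + 1)/(-4 + 1) + (-8 + 40*(2*(-1))))*(-4 - 1*0) = (2*0/(-3) + (-8 + 40*(-2)))*(-4 + 0) = (2*(-1/3)*0 + (-8 - 80))*(-4) = (0 - 88)*(-4) = -88*(-4) = 352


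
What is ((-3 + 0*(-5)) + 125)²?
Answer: 14884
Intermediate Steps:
((-3 + 0*(-5)) + 125)² = ((-3 + 0) + 125)² = (-3 + 125)² = 122² = 14884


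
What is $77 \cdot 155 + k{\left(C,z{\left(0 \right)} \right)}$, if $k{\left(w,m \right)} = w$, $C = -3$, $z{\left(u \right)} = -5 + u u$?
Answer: $11932$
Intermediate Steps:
$z{\left(u \right)} = -5 + u^{2}$
$77 \cdot 155 + k{\left(C,z{\left(0 \right)} \right)} = 77 \cdot 155 - 3 = 11935 - 3 = 11932$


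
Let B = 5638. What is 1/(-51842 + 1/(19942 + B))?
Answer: -25580/1326118359 ≈ -1.9289e-5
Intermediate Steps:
1/(-51842 + 1/(19942 + B)) = 1/(-51842 + 1/(19942 + 5638)) = 1/(-51842 + 1/25580) = 1/(-1326118359/25580) = -25580/1326118359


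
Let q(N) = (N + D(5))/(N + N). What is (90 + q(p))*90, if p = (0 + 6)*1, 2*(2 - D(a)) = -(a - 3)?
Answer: 16335/2 ≈ 8167.5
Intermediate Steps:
D(a) = ½ + a/2 (D(a) = 2 - (-1)*(a - 3)/2 = 2 - (-1)*(-3 + a)/2 = 2 - (3 - a)/2 = 2 + (-3/2 + a/2) = ½ + a/2)
p = 6 (p = 6*1 = 6)
q(N) = (3 + N)/(2*N) (q(N) = (N + (½ + (½)*5))/(N + N) = (N + (½ + 5/2))/((2*N)) = (N + 3)*(1/(2*N)) = (3 + N)*(1/(2*N)) = (3 + N)/(2*N))
(90 + q(p))*90 = (90 + (½)*(3 + 6)/6)*90 = (90 + (½)*(⅙)*9)*90 = (90 + ¾)*90 = (363/4)*90 = 16335/2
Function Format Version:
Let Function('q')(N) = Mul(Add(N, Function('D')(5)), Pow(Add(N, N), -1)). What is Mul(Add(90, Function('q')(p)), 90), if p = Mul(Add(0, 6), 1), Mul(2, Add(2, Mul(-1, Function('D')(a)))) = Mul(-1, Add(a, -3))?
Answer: Rational(16335, 2) ≈ 8167.5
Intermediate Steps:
Function('D')(a) = Add(Rational(1, 2), Mul(Rational(1, 2), a)) (Function('D')(a) = Add(2, Mul(Rational(-1, 2), Mul(-1, Add(a, -3)))) = Add(2, Mul(Rational(-1, 2), Mul(-1, Add(-3, a)))) = Add(2, Mul(Rational(-1, 2), Add(3, Mul(-1, a)))) = Add(2, Add(Rational(-3, 2), Mul(Rational(1, 2), a))) = Add(Rational(1, 2), Mul(Rational(1, 2), a)))
p = 6 (p = Mul(6, 1) = 6)
Function('q')(N) = Mul(Rational(1, 2), Pow(N, -1), Add(3, N)) (Function('q')(N) = Mul(Add(N, Add(Rational(1, 2), Mul(Rational(1, 2), 5))), Pow(Add(N, N), -1)) = Mul(Add(N, Add(Rational(1, 2), Rational(5, 2))), Pow(Mul(2, N), -1)) = Mul(Add(N, 3), Mul(Rational(1, 2), Pow(N, -1))) = Mul(Add(3, N), Mul(Rational(1, 2), Pow(N, -1))) = Mul(Rational(1, 2), Pow(N, -1), Add(3, N)))
Mul(Add(90, Function('q')(p)), 90) = Mul(Add(90, Mul(Rational(1, 2), Pow(6, -1), Add(3, 6))), 90) = Mul(Add(90, Mul(Rational(1, 2), Rational(1, 6), 9)), 90) = Mul(Add(90, Rational(3, 4)), 90) = Mul(Rational(363, 4), 90) = Rational(16335, 2)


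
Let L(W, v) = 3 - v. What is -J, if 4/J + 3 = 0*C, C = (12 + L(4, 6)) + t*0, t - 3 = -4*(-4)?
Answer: 4/3 ≈ 1.3333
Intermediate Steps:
t = 19 (t = 3 - 4*(-4) = 3 + 16 = 19)
C = 9 (C = (12 + (3 - 1*6)) + 19*0 = (12 + (3 - 6)) + 0 = (12 - 3) + 0 = 9 + 0 = 9)
J = -4/3 (J = 4/(-3 + 0*9) = 4/(-3 + 0) = 4/(-3) = 4*(-⅓) = -4/3 ≈ -1.3333)
-J = -1*(-4/3) = 4/3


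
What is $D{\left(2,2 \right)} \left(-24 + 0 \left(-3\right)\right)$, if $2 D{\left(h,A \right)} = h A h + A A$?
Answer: $-144$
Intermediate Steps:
$D{\left(h,A \right)} = \frac{A^{2}}{2} + \frac{A h^{2}}{2}$ ($D{\left(h,A \right)} = \frac{h A h + A A}{2} = \frac{A h h + A^{2}}{2} = \frac{A h^{2} + A^{2}}{2} = \frac{A^{2} + A h^{2}}{2} = \frac{A^{2}}{2} + \frac{A h^{2}}{2}$)
$D{\left(2,2 \right)} \left(-24 + 0 \left(-3\right)\right) = \frac{1}{2} \cdot 2 \left(2 + 2^{2}\right) \left(-24 + 0 \left(-3\right)\right) = \frac{1}{2} \cdot 2 \left(2 + 4\right) \left(-24 + 0\right) = \frac{1}{2} \cdot 2 \cdot 6 \left(-24\right) = 6 \left(-24\right) = -144$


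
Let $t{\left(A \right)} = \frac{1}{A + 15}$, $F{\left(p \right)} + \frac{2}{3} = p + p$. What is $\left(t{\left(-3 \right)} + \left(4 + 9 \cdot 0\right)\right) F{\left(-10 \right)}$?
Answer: $- \frac{1519}{18} \approx -84.389$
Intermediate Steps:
$F{\left(p \right)} = - \frac{2}{3} + 2 p$ ($F{\left(p \right)} = - \frac{2}{3} + \left(p + p\right) = - \frac{2}{3} + 2 p$)
$t{\left(A \right)} = \frac{1}{15 + A}$
$\left(t{\left(-3 \right)} + \left(4 + 9 \cdot 0\right)\right) F{\left(-10 \right)} = \left(\frac{1}{15 - 3} + \left(4 + 9 \cdot 0\right)\right) \left(- \frac{2}{3} + 2 \left(-10\right)\right) = \left(\frac{1}{12} + \left(4 + 0\right)\right) \left(- \frac{2}{3} - 20\right) = \left(\frac{1}{12} + 4\right) \left(- \frac{62}{3}\right) = \frac{49}{12} \left(- \frac{62}{3}\right) = - \frac{1519}{18}$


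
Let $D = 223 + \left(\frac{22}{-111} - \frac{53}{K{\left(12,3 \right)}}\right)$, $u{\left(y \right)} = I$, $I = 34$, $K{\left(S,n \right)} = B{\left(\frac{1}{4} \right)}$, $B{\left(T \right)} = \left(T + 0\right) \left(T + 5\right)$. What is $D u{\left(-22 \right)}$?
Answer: $\frac{1606398}{259} \approx 6202.3$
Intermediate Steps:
$B{\left(T \right)} = T \left(5 + T\right)$
$K{\left(S,n \right)} = \frac{21}{16}$ ($K{\left(S,n \right)} = \frac{5 + \frac{1}{4}}{4} = \frac{1}{4} \cdot \frac{21}{4} = \frac{21}{16}$)
$u{\left(y \right)} = 34$
$D = \frac{47247}{259}$ ($D = 223 + \left(\frac{22}{-111} - \frac{53}{\frac{21}{16}}\right) = 223 + \left(22 \left(- \frac{1}{111}\right) - \frac{848}{21}\right) = 223 - \frac{10510}{259} = \frac{47247}{259} \approx 182.42$)
$D u{\left(-22 \right)} = \frac{47247}{259} \cdot 34 = \frac{1606398}{259}$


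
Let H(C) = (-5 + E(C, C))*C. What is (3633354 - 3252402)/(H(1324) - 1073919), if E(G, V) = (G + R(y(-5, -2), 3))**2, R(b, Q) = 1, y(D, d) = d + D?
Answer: 380952/2323366961 ≈ 0.00016397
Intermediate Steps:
y(D, d) = D + d
E(G, V) = (1 + G)**2 (E(G, V) = (G + 1)**2 = (1 + G)**2)
H(C) = C*(-5 + (1 + C)**2) (H(C) = (-5 + (1 + C)**2)*C = C*(-5 + (1 + C)**2))
(3633354 - 3252402)/(H(1324) - 1073919) = (3633354 - 3252402)/(1324*(-5 + (1 + 1324)**2) - 1073919) = 380952/(1324*(-5 + 1325**2) - 1073919) = 380952/(1324*(-5 + 1755625) - 1073919) = 380952/(1324*1755620 - 1073919) = 380952/(2324440880 - 1073919) = 380952/2323366961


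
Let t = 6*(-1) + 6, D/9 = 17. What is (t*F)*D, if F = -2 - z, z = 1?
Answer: 0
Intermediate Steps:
D = 153 (D = 9*17 = 153)
F = -3 (F = -2 - 1*1 = -2 - 1 = -3)
t = 0 (t = -6 + 6 = 0)
(t*F)*D = (0*(-3))*153 = 0*153 = 0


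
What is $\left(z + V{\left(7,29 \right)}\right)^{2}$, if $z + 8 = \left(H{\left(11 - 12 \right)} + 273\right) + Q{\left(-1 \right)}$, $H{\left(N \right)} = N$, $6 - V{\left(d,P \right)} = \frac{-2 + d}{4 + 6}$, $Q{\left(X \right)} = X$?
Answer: $\frac{288369}{4} \approx 72092.0$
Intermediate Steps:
$V{\left(d,P \right)} = \frac{31}{5} - \frac{d}{10}$ ($V{\left(d,P \right)} = 6 - \frac{-2 + d}{4 + 6} = 6 - \frac{-2 + d}{10} = 6 - \left(-2 + d\right) \frac{1}{10} = 6 - \left(- \frac{1}{5} + \frac{d}{10}\right) = \frac{31}{5} - \frac{d}{10}$)
$z = 263$ ($z = -8 + \left(\left(\left(11 - 12\right) + 273\right) - 1\right) = -8 + \left(\left(-1 + 273\right) - 1\right) = -8 + \left(272 - 1\right) = -8 + 271 = 263$)
$\left(z + V{\left(7,29 \right)}\right)^{2} = \left(263 + \left(\frac{31}{5} - \frac{7}{10}\right)\right)^{2} = \left(263 + \frac{11}{2}\right)^{2} = \left(\frac{537}{2}\right)^{2} = \frac{288369}{4}$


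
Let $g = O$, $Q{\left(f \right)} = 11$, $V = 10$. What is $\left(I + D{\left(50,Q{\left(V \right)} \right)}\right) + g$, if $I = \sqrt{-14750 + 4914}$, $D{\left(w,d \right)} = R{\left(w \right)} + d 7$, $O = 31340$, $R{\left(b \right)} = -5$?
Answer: $31412 + 2 i \sqrt{2459} \approx 31412.0 + 99.177 i$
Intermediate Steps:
$D{\left(w,d \right)} = -5 + 7 d$ ($D{\left(w,d \right)} = -5 + d 7 = -5 + 7 d$)
$I = 2 i \sqrt{2459}$ ($I = \sqrt{-9836} = 2 i \sqrt{2459} \approx 99.177 i$)
$g = 31340$
$\left(I + D{\left(50,Q{\left(V \right)} \right)}\right) + g = \left(2 i \sqrt{2459} + \left(-5 + 7 \cdot 11\right)\right) + 31340 = \left(2 i \sqrt{2459} + \left(-5 + 77\right)\right) + 31340 = \left(2 i \sqrt{2459} + 72\right) + 31340 = \left(72 + 2 i \sqrt{2459}\right) + 31340 = 31412 + 2 i \sqrt{2459}$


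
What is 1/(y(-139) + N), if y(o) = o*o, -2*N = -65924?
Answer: 1/52283 ≈ 1.9127e-5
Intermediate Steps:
N = 32962 (N = -½*(-65924) = 32962)
y(o) = o²
1/(y(-139) + N) = 1/((-139)² + 32962) = 1/(19321 + 32962) = 1/52283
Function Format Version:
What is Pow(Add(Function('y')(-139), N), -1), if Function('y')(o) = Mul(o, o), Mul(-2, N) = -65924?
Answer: Rational(1, 52283) ≈ 1.9127e-5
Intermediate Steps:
N = 32962 (N = Mul(Rational(-1, 2), -65924) = 32962)
Function('y')(o) = Pow(o, 2)
Pow(Add(Function('y')(-139), N), -1) = Pow(Add(Pow(-139, 2), 32962), -1) = Pow(Add(19321, 32962), -1) = Pow(52283, -1) = Rational(1, 52283)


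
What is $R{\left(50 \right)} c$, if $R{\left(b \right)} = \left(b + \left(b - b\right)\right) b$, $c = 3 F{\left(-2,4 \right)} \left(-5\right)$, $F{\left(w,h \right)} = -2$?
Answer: $75000$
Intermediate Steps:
$c = 30$ ($c = 3 \left(-2\right) \left(-5\right) = \left(-6\right) \left(-5\right) = 30$)
$R{\left(b \right)} = b^{2}$ ($R{\left(b \right)} = \left(b + 0\right) b = b b = b^{2}$)
$R{\left(50 \right)} c = 50^{2} \cdot 30 = 2500 \cdot 30 = 75000$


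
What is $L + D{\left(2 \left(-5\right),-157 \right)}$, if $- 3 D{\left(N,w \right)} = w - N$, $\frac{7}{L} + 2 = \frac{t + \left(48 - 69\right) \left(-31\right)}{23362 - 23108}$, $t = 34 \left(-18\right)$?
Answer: $\frac{3029}{67} \approx 45.209$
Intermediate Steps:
$t = -612$
$L = - \frac{254}{67}$ ($L = \frac{7}{-2 + \frac{-612 + \left(48 - 69\right) \left(-31\right)}{23362 - 23108}} = \frac{7}{-2 + \frac{-612 - -651}{254}} = \frac{7}{-2 + \left(-612 + 651\right) \frac{1}{254}} = \frac{7}{-2 + 39 \cdot \frac{1}{254}} = \frac{7}{-2 + \frac{39}{254}} = \frac{7}{- \frac{469}{254}} = 7 \left(- \frac{254}{469}\right) = - \frac{254}{67} \approx -3.791$)
$D{\left(N,w \right)} = - \frac{w}{3} + \frac{N}{3}$ ($D{\left(N,w \right)} = - \frac{w - N}{3} = - \frac{w}{3} + \frac{N}{3}$)
$L + D{\left(2 \left(-5\right),-157 \right)} = - \frac{254}{67} + \left(\left(- \frac{1}{3}\right) \left(-157\right) + \frac{2 \left(-5\right)}{3}\right) = - \frac{254}{67} + \left(\frac{157}{3} + \frac{1}{3} \left(-10\right)\right) = - \frac{254}{67} + \left(\frac{157}{3} - \frac{10}{3}\right) = - \frac{254}{67} + 49 = \frac{3029}{67}$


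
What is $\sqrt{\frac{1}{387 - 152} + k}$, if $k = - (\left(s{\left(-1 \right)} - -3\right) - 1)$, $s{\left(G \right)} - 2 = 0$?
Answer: $\frac{i \sqrt{220665}}{235} \approx 1.9989 i$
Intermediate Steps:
$s{\left(G \right)} = 2$ ($s{\left(G \right)} = 2 + 0 = 2$)
$k = -4$ ($k = - (\left(2 - -3\right) - 1) = - (\left(2 + 3\right) - 1) = - (5 - 1) = \left(-1\right) 4 = -4$)
$\sqrt{\frac{1}{387 - 152} + k} = \sqrt{\frac{1}{387 - 152} - 4} = \sqrt{\frac{1}{235} - 4} = \sqrt{- \frac{939}{235}} = \frac{i \sqrt{220665}}{235}$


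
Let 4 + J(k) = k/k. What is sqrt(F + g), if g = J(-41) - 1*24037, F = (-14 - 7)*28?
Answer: 2*I*sqrt(6157) ≈ 156.93*I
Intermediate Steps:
J(k) = -3 (J(k) = -4 + k/k = -4 + 1 = -3)
F = -588 (F = -21*28 = -588)
g = -24040 (g = -3 - 1*24037 = -3 - 24037 = -24040)
sqrt(F + g) = sqrt(-588 - 24040) = sqrt(-24628) = 2*I*sqrt(6157)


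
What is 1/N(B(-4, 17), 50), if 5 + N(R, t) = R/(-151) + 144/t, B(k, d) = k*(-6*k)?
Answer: -3775/5603 ≈ -0.67375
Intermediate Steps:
B(k, d) = -6*k**2
N(R, t) = -5 + 144/t - R/151 (N(R, t) = -5 + (R/(-151) + 144/t) = -5 + (R*(-1/151) + 144/t) = -5 + (-R/151 + 144/t) = -5 + (144/t - R/151) = -5 + 144/t - R/151)
1/N(B(-4, 17), 50) = 1/(-5 + 144/50 - (-6)*(-4)**2/151) = 1/(-5 + 144*(1/50) - (-6)*16/151) = 1/(-5 + 72/25 - 1/151*(-96)) = 1/(-5 + 72/25 + 96/151) = 1/(-5603/3775) = -3775/5603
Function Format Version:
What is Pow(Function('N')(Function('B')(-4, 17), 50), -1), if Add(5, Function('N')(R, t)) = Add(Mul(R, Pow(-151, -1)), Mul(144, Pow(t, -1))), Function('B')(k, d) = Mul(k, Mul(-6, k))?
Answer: Rational(-3775, 5603) ≈ -0.67375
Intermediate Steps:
Function('B')(k, d) = Mul(-6, Pow(k, 2))
Function('N')(R, t) = Add(-5, Mul(144, Pow(t, -1)), Mul(Rational(-1, 151), R)) (Function('N')(R, t) = Add(-5, Add(Mul(R, Pow(-151, -1)), Mul(144, Pow(t, -1)))) = Add(-5, Add(Mul(R, Rational(-1, 151)), Mul(144, Pow(t, -1)))) = Add(-5, Add(Mul(Rational(-1, 151), R), Mul(144, Pow(t, -1)))) = Add(-5, Add(Mul(144, Pow(t, -1)), Mul(Rational(-1, 151), R))) = Add(-5, Mul(144, Pow(t, -1)), Mul(Rational(-1, 151), R)))
Pow(Function('N')(Function('B')(-4, 17), 50), -1) = Pow(Add(-5, Mul(144, Pow(50, -1)), Mul(Rational(-1, 151), Mul(-6, Pow(-4, 2)))), -1) = Pow(Add(-5, Mul(144, Rational(1, 50)), Mul(Rational(-1, 151), Mul(-6, 16))), -1) = Pow(Add(-5, Rational(72, 25), Mul(Rational(-1, 151), -96)), -1) = Pow(Add(-5, Rational(72, 25), Rational(96, 151)), -1) = Pow(Rational(-5603, 3775), -1) = Rational(-3775, 5603)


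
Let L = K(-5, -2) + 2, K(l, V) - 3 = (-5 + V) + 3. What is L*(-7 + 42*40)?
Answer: 1673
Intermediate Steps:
K(l, V) = 1 + V (K(l, V) = 3 + ((-5 + V) + 3) = 3 + (-2 + V) = 1 + V)
L = 1 (L = (1 - 2) + 2 = -1 + 2 = 1)
L*(-7 + 42*40) = 1*(-7 + 42*40) = 1*(-7 + 1680) = 1*1673 = 1673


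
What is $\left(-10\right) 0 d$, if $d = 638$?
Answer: $0$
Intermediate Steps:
$\left(-10\right) 0 d = \left(-10\right) 0 \cdot 638 = 0 \cdot 638 = 0$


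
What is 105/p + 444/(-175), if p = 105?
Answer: -269/175 ≈ -1.5371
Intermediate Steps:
105/p + 444/(-175) = 105/105 + 444/(-175) = 105*(1/105) + 444*(-1/175) = 1 - 444/175 = -269/175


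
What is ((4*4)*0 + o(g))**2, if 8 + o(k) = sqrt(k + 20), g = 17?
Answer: (8 - sqrt(37))**2 ≈ 3.6758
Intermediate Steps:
o(k) = -8 + sqrt(20 + k) (o(k) = -8 + sqrt(k + 20) = -8 + sqrt(20 + k))
((4*4)*0 + o(g))**2 = ((4*4)*0 + (-8 + sqrt(20 + 17)))**2 = (16*0 + (-8 + sqrt(37)))**2 = (0 + (-8 + sqrt(37)))**2 = (-8 + sqrt(37))**2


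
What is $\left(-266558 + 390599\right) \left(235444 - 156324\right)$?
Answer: $9814123920$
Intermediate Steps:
$\left(-266558 + 390599\right) \left(235444 - 156324\right) = 124041 \cdot 79120 = 9814123920$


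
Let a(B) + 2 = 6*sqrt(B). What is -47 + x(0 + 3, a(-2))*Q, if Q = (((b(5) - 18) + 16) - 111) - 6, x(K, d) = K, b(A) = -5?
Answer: -419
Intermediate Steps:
a(B) = -2 + 6*sqrt(B)
Q = -124 (Q = (((-5 - 18) + 16) - 111) - 6 = ((-23 + 16) - 111) - 6 = (-7 - 111) - 6 = -118 - 6 = -124)
-47 + x(0 + 3, a(-2))*Q = -47 + (0 + 3)*(-124) = -47 + 3*(-124) = -47 - 372 = -419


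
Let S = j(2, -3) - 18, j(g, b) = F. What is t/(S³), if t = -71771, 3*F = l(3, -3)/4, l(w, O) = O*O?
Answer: 4593344/328509 ≈ 13.982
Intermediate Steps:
l(w, O) = O²
F = ¾ (F = ((-3)²/4)/3 = (9*(¼))/3 = (⅓)*(9/4) = ¾ ≈ 0.75000)
j(g, b) = ¾
S = -69/4 (S = ¾ - 18 = -69/4 ≈ -17.250)
t/(S³) = -71771/((-69/4)³) = -71771/(-328509/64) = -71771*(-64/328509) = 4593344/328509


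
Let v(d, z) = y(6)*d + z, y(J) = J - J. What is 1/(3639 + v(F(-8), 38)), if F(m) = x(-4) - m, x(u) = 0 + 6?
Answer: 1/3677 ≈ 0.00027196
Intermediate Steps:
y(J) = 0
x(u) = 6
F(m) = 6 - m
v(d, z) = z (v(d, z) = 0*d + z = 0 + z = z)
1/(3639 + v(F(-8), 38)) = 1/(3639 + 38) = 1/3677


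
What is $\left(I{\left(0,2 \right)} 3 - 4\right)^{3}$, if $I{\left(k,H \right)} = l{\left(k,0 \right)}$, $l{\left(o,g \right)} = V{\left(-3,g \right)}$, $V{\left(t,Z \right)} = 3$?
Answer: $125$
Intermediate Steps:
$l{\left(o,g \right)} = 3$
$I{\left(k,H \right)} = 3$
$\left(I{\left(0,2 \right)} 3 - 4\right)^{3} = \left(3 \cdot 3 - 4\right)^{3} = \left(9 - 4\right)^{3} = 5^{3} = 125$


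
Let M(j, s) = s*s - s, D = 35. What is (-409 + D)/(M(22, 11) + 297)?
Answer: -34/37 ≈ -0.91892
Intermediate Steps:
M(j, s) = s² - s
(-409 + D)/(M(22, 11) + 297) = (-409 + 35)/(11*(-1 + 11) + 297) = -374/(11*10 + 297) = -374/(110 + 297) = -374/407 = -374*1/407 = -34/37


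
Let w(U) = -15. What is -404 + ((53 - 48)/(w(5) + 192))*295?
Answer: -1187/3 ≈ -395.67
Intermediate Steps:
-404 + ((53 - 48)/(w(5) + 192))*295 = -404 + ((53 - 48)/(-15 + 192))*295 = -404 + (5/177)*295 = -404 + 25/3 = -1187/3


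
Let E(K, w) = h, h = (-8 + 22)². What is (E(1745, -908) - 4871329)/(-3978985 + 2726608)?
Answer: 541237/139153 ≈ 3.8895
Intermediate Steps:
h = 196 (h = 14² = 196)
E(K, w) = 196
(E(1745, -908) - 4871329)/(-3978985 + 2726608) = (196 - 4871329)/(-3978985 + 2726608) = -4871133/(-1252377) = -4871133*(-1/1252377) = 541237/139153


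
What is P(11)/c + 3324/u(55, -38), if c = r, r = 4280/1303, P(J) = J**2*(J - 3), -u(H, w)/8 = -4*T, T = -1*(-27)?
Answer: 11499931/38520 ≈ 298.54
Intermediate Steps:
T = 27
u(H, w) = 864 (u(H, w) = -(-32)*27 = -8*(-108) = 864)
P(J) = J**2*(-3 + J)
r = 4280/1303 (r = 4280*(1/1303) = 4280/1303 ≈ 3.2847)
c = 4280/1303 ≈ 3.2847
P(11)/c + 3324/u(55, -38) = (11**2*(-3 + 11))/(4280/1303) + 3324/864 = (121*8)*(1303/4280) + 3324*(1/864) = 968*(1303/4280) + 277/72 = 157663/535 + 277/72 = 11499931/38520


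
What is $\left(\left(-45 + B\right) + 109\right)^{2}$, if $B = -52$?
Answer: $144$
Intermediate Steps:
$\left(\left(-45 + B\right) + 109\right)^{2} = \left(\left(-45 - 52\right) + 109\right)^{2} = \left(-97 + 109\right)^{2} = 12^{2} = 144$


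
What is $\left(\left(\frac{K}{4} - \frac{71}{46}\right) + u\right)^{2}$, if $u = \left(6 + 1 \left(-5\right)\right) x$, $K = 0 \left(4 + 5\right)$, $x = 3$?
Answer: $\frac{4489}{2116} \approx 2.1215$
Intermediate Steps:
$K = 0$ ($K = 0 \cdot 9 = 0$)
$u = 3$ ($u = \left(6 + 1 \left(-5\right)\right) 3 = \left(6 - 5\right) 3 = 1 \cdot 3 = 3$)
$\left(\left(\frac{K}{4} - \frac{71}{46}\right) + u\right)^{2} = \left(\left(\frac{0}{4} - \frac{71}{46}\right) + 3\right)^{2} = \left(\left(0 \cdot \frac{1}{4} - \frac{71}{46}\right) + 3\right)^{2} = \left(\left(0 - \frac{71}{46}\right) + 3\right)^{2} = \left(- \frac{71}{46} + 3\right)^{2} = \left(\frac{67}{46}\right)^{2} = \frac{4489}{2116}$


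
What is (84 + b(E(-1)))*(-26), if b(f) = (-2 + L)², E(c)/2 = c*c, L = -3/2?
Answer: -5005/2 ≈ -2502.5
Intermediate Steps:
L = -3/2 (L = -3*½ = -3/2 ≈ -1.5000)
E(c) = 2*c² (E(c) = 2*(c*c) = 2*c²)
b(f) = 49/4 (b(f) = (-2 - 3/2)² = (-7/2)² = 49/4)
(84 + b(E(-1)))*(-26) = (84 + 49/4)*(-26) = (385/4)*(-26) = -5005/2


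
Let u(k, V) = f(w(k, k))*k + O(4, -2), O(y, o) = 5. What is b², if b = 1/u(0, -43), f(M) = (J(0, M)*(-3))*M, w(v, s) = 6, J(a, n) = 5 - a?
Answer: 1/25 ≈ 0.040000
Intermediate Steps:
f(M) = -15*M (f(M) = ((5 - 1*0)*(-3))*M = ((5 + 0)*(-3))*M = (5*(-3))*M = -15*M)
u(k, V) = 5 - 90*k (u(k, V) = (-15*6)*k + 5 = -90*k + 5 = 5 - 90*k)
b = ⅕ (b = 1/(5 - 90*0) = 1/(5 + 0) = 1/5 = ⅕ ≈ 0.20000)
b² = (⅕)² = 1/25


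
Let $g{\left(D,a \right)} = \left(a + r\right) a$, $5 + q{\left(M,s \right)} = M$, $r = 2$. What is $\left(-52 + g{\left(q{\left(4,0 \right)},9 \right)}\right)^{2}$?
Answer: $2209$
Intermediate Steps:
$q{\left(M,s \right)} = -5 + M$
$g{\left(D,a \right)} = a \left(2 + a\right)$ ($g{\left(D,a \right)} = \left(a + 2\right) a = \left(2 + a\right) a = a \left(2 + a\right)$)
$\left(-52 + g{\left(q{\left(4,0 \right)},9 \right)}\right)^{2} = \left(-52 + 9 \left(2 + 9\right)\right)^{2} = \left(-52 + 9 \cdot 11\right)^{2} = \left(-52 + 99\right)^{2} = 47^{2} = 2209$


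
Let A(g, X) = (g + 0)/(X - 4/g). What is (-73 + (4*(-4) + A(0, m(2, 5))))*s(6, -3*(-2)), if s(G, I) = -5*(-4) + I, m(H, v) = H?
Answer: -2314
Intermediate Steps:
s(G, I) = 20 + I
A(g, X) = g/(X - 4/g)
(-73 + (4*(-4) + A(0, m(2, 5))))*s(6, -3*(-2)) = (-73 + (4*(-4) + 0²/(-4 + 2*0)))*(20 - 3*(-2)) = (-73 + (-16 + 0/(-4 + 0)))*(20 + 6) = (-73 + (-16 + 0/(-4)))*26 = (-73 + (-16 + 0*(-¼)))*26 = (-73 + (-16 + 0))*26 = (-73 - 16)*26 = -89*26 = -2314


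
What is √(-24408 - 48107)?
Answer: I*√72515 ≈ 269.29*I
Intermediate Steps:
√(-24408 - 48107) = √(-72515) = I*√72515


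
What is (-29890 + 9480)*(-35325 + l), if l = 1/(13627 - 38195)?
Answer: 8856558253205/12284 ≈ 7.2098e+8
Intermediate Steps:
l = -1/24568 (l = 1/(-24568) = -1/24568 ≈ -4.0703e-5)
(-29890 + 9480)*(-35325 + l) = (-29890 + 9480)*(-35325 - 1/24568) = -20410*(-867864601/24568) = 8856558253205/12284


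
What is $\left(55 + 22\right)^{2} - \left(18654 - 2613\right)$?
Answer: $-10112$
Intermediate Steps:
$\left(55 + 22\right)^{2} - \left(18654 - 2613\right) = 77^{2} - 16041 = 5929 - 16041 = -10112$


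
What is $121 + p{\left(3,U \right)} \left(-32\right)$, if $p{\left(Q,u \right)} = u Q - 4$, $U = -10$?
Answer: $1209$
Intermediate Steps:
$p{\left(Q,u \right)} = -4 + Q u$ ($p{\left(Q,u \right)} = Q u - 4 = -4 + Q u$)
$121 + p{\left(3,U \right)} \left(-32\right) = 121 + \left(-4 + 3 \left(-10\right)\right) \left(-32\right) = 121 + \left(-4 - 30\right) \left(-32\right) = 121 - -1088 = 121 + 1088 = 1209$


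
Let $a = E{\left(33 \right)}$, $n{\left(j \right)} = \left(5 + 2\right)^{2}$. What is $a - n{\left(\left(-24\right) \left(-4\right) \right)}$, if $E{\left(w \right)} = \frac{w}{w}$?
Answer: $-48$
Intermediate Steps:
$n{\left(j \right)} = 49$ ($n{\left(j \right)} = 7^{2} = 49$)
$E{\left(w \right)} = 1$
$a = 1$
$a - n{\left(\left(-24\right) \left(-4\right) \right)} = 1 - 49 = -48$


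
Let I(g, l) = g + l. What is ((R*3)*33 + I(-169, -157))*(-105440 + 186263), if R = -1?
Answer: -34349775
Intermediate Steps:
((R*3)*33 + I(-169, -157))*(-105440 + 186263) = (-1*3*33 + (-169 - 157))*(-105440 + 186263) = (-3*33 - 326)*80823 = (-99 - 326)*80823 = -425*80823 = -34349775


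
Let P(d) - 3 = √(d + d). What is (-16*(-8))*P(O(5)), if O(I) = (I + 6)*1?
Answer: 384 + 128*√22 ≈ 984.37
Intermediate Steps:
O(I) = 6 + I (O(I) = (6 + I)*1 = 6 + I)
P(d) = 3 + √2*√d (P(d) = 3 + √(d + d) = 3 + √(2*d) = 3 + √2*√d)
(-16*(-8))*P(O(5)) = (-16*(-8))*(3 + √2*√(6 + 5)) = 128*(3 + √2*√11) = 128*(3 + √22) = 384 + 128*√22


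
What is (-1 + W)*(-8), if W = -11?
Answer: 96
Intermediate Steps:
(-1 + W)*(-8) = (-1 - 11)*(-8) = -12*(-8) = 96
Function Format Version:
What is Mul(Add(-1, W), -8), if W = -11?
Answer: 96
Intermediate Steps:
Mul(Add(-1, W), -8) = Mul(Add(-1, -11), -8) = Mul(-12, -8) = 96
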